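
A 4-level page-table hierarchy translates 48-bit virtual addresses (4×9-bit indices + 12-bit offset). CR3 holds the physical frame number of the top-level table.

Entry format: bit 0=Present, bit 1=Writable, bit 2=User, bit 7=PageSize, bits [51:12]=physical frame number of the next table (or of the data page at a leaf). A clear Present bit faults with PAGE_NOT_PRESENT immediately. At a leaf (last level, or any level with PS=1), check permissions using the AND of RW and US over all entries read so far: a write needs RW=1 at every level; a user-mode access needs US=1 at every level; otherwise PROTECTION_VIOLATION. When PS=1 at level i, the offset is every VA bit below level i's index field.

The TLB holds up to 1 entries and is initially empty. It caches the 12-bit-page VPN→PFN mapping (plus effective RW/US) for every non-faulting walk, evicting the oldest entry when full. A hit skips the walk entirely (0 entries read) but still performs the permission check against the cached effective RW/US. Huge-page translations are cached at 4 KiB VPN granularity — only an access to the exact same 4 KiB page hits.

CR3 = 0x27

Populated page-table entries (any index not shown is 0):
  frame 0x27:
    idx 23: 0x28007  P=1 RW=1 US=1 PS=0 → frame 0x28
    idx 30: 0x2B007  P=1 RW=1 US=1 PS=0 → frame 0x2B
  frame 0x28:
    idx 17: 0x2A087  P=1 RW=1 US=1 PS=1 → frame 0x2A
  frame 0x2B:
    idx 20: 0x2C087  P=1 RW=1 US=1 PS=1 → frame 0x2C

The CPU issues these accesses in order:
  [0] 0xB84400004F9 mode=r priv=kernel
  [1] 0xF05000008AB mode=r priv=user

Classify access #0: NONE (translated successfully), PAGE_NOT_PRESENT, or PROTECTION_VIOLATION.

Per-access translation:
#0 VA=0xB84400004F9 (r,kernel):
  [0] read 0x27 idx=23: raw=0x28007 flags P=1 W=1 U=1 S=0
  [1] read 0x28 idx=17: raw=0x2A087 flags P=1 W=1 U=1 S=1
  → PA=0x2A4F9 (huge @L1)  (2 entries read)
#1 VA=0xF05000008AB (r,user):
  [0] read 0x27 idx=30: raw=0x2B007 flags P=1 W=1 U=1 S=0
  [1] read 0x2B idx=20: raw=0x2C087 flags P=1 W=1 U=1 S=1
  → PA=0x2C8AB (huge @L1)  (2 entries read)

Access #0 fault: NONE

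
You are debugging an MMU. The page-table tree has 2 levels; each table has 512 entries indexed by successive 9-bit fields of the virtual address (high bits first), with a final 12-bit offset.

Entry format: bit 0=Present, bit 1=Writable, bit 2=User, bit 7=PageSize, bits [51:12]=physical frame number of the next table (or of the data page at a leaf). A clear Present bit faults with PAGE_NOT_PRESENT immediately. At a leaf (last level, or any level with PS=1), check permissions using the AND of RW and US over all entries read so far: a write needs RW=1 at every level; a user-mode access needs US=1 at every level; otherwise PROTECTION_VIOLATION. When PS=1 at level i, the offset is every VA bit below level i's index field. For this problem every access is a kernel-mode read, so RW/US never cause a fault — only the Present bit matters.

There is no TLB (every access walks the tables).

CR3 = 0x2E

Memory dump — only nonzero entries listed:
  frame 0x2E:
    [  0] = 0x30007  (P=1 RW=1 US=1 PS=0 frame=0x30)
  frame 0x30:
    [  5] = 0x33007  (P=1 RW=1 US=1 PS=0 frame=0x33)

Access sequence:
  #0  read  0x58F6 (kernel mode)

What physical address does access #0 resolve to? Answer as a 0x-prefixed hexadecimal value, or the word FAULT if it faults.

Walk each access:
#0 VA=0x58F6 (r,kernel):
  lvl0: tbl 0x2E, slot 0 ⇒ 0x30007 (P1/RW1/US1/PS0)
  lvl1: tbl 0x30, slot 5 ⇒ 0x33007 (P1/RW1/US1/PS0)
  ⇒ phys 0x338F6  [2 reads]

Access #0 PA: 0x338F6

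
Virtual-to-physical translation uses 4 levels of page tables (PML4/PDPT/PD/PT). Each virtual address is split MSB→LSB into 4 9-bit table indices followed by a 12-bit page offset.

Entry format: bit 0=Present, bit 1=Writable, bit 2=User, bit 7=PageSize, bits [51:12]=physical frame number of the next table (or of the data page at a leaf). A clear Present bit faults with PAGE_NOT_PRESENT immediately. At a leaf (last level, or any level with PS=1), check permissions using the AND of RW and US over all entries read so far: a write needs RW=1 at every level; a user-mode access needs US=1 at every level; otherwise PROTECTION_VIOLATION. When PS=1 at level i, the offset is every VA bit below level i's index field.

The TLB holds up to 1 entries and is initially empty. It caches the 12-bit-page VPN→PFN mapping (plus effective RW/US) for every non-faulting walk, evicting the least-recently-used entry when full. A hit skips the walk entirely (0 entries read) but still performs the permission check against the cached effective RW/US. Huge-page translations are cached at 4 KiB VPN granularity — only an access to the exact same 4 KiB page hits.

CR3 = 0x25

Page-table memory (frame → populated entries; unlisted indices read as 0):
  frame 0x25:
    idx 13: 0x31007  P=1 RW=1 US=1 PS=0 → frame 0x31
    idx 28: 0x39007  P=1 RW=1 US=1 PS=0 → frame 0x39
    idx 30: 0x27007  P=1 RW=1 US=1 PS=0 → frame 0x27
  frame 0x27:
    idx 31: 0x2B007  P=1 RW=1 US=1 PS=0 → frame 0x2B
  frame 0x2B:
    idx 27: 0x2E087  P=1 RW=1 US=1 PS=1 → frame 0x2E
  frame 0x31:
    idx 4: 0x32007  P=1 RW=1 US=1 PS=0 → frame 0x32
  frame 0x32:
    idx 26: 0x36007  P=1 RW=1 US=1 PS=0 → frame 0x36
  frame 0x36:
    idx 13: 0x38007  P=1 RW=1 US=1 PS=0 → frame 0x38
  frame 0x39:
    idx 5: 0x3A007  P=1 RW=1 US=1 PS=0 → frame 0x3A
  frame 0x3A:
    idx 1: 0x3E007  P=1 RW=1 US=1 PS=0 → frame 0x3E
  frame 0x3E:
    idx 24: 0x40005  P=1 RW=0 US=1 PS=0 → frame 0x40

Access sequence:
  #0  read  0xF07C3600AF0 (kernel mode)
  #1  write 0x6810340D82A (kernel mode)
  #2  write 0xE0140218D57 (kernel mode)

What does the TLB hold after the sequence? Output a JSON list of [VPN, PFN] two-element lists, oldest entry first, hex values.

Walk each access:
#0 VA=0xF07C3600AF0 (r,kernel):
  [0] read 0x25 idx=30: raw=0x27007 flags P=1 W=1 U=1 S=0
  [1] read 0x27 idx=31: raw=0x2B007 flags P=1 W=1 U=1 S=0
  [2] read 0x2B idx=27: raw=0x2E087 flags P=1 W=1 U=1 S=1
  ⇒ phys 0x2EAF0 (huge @L2)  [3 reads]
#1 VA=0x6810340D82A (w,kernel):
  [0] read 0x25 idx=13: raw=0x31007 flags P=1 W=1 U=1 S=0
  [1] read 0x31 idx=4: raw=0x32007 flags P=1 W=1 U=1 S=0
  [2] read 0x32 idx=26: raw=0x36007 flags P=1 W=1 U=1 S=0
  [3] read 0x36 idx=13: raw=0x38007 flags P=1 W=1 U=1 S=0
  ⇒ phys 0x3882A  [4 reads]
#2 VA=0xE0140218D57 (w,kernel):
  [0] read 0x25 idx=28: raw=0x39007 flags P=1 W=1 U=1 S=0
  [1] read 0x39 idx=5: raw=0x3A007 flags P=1 W=1 U=1 S=0
  [2] read 0x3A idx=1: raw=0x3E007 flags P=1 W=1 U=1 S=0
  [3] read 0x3E idx=24: raw=0x40005 flags P=1 W=0 U=1 S=0
  ⇒ fault: PROTECTION_VIOLATION  — 4 lookups

TLB: [["0x6810340D", "0x38"]]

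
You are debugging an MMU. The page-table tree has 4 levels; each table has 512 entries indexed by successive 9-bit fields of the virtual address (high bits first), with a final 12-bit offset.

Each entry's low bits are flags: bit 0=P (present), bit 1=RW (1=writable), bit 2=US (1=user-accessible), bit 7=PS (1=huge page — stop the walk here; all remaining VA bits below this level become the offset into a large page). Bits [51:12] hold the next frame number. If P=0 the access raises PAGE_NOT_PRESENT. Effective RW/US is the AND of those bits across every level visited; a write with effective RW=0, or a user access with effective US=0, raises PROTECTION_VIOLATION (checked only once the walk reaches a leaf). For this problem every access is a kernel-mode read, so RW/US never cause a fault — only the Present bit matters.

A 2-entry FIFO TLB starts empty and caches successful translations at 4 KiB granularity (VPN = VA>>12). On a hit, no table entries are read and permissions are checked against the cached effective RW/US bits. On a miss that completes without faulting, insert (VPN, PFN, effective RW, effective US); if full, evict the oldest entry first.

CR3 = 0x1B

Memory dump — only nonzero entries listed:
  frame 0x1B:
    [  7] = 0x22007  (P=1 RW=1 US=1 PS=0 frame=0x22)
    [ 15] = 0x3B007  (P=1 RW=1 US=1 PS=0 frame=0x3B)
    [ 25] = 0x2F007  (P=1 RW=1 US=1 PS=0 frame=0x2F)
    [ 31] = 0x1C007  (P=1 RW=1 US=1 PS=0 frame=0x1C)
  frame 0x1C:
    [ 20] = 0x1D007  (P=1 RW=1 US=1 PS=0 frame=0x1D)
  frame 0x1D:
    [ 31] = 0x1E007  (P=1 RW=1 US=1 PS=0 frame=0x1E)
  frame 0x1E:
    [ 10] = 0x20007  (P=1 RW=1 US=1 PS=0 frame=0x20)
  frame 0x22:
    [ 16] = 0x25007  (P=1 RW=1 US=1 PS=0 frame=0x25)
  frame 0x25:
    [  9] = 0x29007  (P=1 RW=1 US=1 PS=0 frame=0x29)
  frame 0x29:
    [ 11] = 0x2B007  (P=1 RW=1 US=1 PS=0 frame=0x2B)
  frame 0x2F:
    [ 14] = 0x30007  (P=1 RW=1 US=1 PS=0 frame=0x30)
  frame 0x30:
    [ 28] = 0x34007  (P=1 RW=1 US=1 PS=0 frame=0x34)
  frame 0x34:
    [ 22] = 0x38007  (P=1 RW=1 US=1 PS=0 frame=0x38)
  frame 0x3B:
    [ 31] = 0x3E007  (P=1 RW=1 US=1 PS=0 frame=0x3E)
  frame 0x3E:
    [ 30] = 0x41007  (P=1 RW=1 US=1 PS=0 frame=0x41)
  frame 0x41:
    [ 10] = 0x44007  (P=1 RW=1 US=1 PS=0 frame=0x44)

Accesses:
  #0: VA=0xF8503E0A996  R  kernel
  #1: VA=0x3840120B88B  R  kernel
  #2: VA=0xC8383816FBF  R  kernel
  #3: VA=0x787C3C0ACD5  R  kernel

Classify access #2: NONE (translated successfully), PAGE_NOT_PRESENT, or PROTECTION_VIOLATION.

Per-access translation:
#0 VA=0xF8503E0A996 (r,kernel):
  L0: frame=0x1B idx=31 entry=0x1C007 [P=1 RW=1 US=1 PS=0]
  L1: frame=0x1C idx=20 entry=0x1D007 [P=1 RW=1 US=1 PS=0]
  L2: frame=0x1D idx=31 entry=0x1E007 [P=1 RW=1 US=1 PS=0]
  L3: frame=0x1E idx=10 entry=0x20007 [P=1 RW=1 US=1 PS=0]
  → PA=0x20996  (4 entries read)
#1 VA=0x3840120B88B (r,kernel):
  L0: frame=0x1B idx=7 entry=0x22007 [P=1 RW=1 US=1 PS=0]
  L1: frame=0x22 idx=16 entry=0x25007 [P=1 RW=1 US=1 PS=0]
  L2: frame=0x25 idx=9 entry=0x29007 [P=1 RW=1 US=1 PS=0]
  L3: frame=0x29 idx=11 entry=0x2B007 [P=1 RW=1 US=1 PS=0]
  → PA=0x2B88B  (4 entries read)
#2 VA=0xC8383816FBF (r,kernel):
  L0: frame=0x1B idx=25 entry=0x2F007 [P=1 RW=1 US=1 PS=0]
  L1: frame=0x2F idx=14 entry=0x30007 [P=1 RW=1 US=1 PS=0]
  L2: frame=0x30 idx=28 entry=0x34007 [P=1 RW=1 US=1 PS=0]
  L3: frame=0x34 idx=22 entry=0x38007 [P=1 RW=1 US=1 PS=0]
  → PA=0x38FBF  (4 entries read)
#3 VA=0x787C3C0ACD5 (r,kernel):
  L0: frame=0x1B idx=15 entry=0x3B007 [P=1 RW=1 US=1 PS=0]
  L1: frame=0x3B idx=31 entry=0x3E007 [P=1 RW=1 US=1 PS=0]
  L2: frame=0x3E idx=30 entry=0x41007 [P=1 RW=1 US=1 PS=0]
  L3: frame=0x41 idx=10 entry=0x44007 [P=1 RW=1 US=1 PS=0]
  → PA=0x44CD5  (4 entries read)

Access #2 fault: NONE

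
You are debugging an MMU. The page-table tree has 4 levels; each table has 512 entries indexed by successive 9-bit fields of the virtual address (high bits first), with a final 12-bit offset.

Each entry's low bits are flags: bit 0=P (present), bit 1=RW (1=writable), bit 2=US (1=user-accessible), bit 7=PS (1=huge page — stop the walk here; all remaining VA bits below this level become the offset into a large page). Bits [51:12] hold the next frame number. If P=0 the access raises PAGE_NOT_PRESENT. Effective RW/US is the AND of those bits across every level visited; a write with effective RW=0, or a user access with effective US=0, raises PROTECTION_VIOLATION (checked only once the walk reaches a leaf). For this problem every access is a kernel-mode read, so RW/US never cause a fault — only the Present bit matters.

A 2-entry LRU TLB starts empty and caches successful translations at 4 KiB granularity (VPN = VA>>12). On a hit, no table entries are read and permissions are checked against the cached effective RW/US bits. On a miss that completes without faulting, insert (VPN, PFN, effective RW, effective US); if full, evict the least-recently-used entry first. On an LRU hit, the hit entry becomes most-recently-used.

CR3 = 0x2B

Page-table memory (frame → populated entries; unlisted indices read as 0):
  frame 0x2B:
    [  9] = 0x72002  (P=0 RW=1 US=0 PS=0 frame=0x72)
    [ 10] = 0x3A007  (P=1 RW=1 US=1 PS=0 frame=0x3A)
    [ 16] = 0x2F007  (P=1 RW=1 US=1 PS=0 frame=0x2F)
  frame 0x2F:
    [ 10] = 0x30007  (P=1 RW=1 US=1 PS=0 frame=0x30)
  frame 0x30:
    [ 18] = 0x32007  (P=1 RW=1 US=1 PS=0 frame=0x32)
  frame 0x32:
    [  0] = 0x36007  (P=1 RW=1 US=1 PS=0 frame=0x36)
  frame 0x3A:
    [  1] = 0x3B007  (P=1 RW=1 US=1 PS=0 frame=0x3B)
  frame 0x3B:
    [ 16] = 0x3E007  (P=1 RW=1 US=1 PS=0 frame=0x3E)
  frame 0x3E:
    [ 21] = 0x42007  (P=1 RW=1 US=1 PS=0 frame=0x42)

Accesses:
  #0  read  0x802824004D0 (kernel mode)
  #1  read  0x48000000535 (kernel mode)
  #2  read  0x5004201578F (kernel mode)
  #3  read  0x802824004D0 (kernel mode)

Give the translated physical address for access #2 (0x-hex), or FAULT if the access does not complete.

Walk each access:
#0 VA=0x802824004D0 (r,kernel):
  L0: frame=0x2B idx=16 entry=0x2F007 [P=1 RW=1 US=1 PS=0]
  L1: frame=0x2F idx=10 entry=0x30007 [P=1 RW=1 US=1 PS=0]
  L2: frame=0x30 idx=18 entry=0x32007 [P=1 RW=1 US=1 PS=0]
  L3: frame=0x32 idx=0 entry=0x36007 [P=1 RW=1 US=1 PS=0]
  → PA=0x364D0  (4 entries read)
#1 VA=0x48000000535 (r,kernel):
  L0: frame=0x2B idx=9 entry=0x72002 [P=0 RW=1 US=0 PS=0]
  → PAGE_NOT_PRESENT  (1 entries read)
#2 VA=0x5004201578F (r,kernel):
  L0: frame=0x2B idx=10 entry=0x3A007 [P=1 RW=1 US=1 PS=0]
  L1: frame=0x3A idx=1 entry=0x3B007 [P=1 RW=1 US=1 PS=0]
  L2: frame=0x3B idx=16 entry=0x3E007 [P=1 RW=1 US=1 PS=0]
  L3: frame=0x3E idx=21 entry=0x42007 [P=1 RW=1 US=1 PS=0]
  → PA=0x4278F  (4 entries read)
#3 VA=0x802824004D0 (r,kernel):
  TLB hit vpn=0x80282400 → PA=0x364D0

Access #2 PA: 0x4278F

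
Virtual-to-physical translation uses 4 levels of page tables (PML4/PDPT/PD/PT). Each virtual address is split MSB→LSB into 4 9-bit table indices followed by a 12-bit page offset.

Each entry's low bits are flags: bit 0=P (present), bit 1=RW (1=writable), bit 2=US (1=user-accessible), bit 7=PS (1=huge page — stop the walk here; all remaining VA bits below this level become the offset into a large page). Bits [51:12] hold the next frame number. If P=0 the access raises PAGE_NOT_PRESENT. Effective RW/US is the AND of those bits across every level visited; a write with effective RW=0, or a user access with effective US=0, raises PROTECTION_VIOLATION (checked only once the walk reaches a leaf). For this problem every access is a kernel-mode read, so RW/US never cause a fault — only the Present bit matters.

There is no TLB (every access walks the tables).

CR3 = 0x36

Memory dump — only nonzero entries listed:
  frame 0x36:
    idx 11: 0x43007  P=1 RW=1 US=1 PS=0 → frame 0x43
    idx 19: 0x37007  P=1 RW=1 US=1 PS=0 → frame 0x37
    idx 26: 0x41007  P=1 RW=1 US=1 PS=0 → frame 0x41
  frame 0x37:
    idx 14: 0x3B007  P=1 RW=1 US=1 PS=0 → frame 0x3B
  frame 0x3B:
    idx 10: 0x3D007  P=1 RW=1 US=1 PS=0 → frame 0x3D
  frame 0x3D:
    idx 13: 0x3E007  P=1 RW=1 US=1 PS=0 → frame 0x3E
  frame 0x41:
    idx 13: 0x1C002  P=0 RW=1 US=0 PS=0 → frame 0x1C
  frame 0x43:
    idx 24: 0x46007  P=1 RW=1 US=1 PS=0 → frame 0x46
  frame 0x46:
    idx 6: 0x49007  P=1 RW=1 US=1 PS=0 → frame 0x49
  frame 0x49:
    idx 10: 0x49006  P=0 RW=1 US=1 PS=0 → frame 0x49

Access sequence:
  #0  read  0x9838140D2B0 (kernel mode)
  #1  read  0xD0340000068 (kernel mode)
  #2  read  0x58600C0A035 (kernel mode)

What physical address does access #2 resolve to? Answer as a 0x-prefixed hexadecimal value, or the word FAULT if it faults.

Trace:
#0 VA=0x9838140D2B0 (r,kernel):
  L0: frame=0x36 idx=19 entry=0x37007 [P=1 RW=1 US=1 PS=0]
  L1: frame=0x37 idx=14 entry=0x3B007 [P=1 RW=1 US=1 PS=0]
  L2: frame=0x3B idx=10 entry=0x3D007 [P=1 RW=1 US=1 PS=0]
  L3: frame=0x3D idx=13 entry=0x3E007 [P=1 RW=1 US=1 PS=0]
  ⇒ phys 0x3E2B0  [4 reads]
#1 VA=0xD0340000068 (r,kernel):
  L0: frame=0x36 idx=26 entry=0x41007 [P=1 RW=1 US=1 PS=0]
  L1: frame=0x41 idx=13 entry=0x1C002 [P=0 RW=1 US=0 PS=0]
  → PAGE_NOT_PRESENT  (2 entries read)
#2 VA=0x58600C0A035 (r,kernel):
  L0: frame=0x36 idx=11 entry=0x43007 [P=1 RW=1 US=1 PS=0]
  L1: frame=0x43 idx=24 entry=0x46007 [P=1 RW=1 US=1 PS=0]
  L2: frame=0x46 idx=6 entry=0x49007 [P=1 RW=1 US=1 PS=0]
  L3: frame=0x49 idx=10 entry=0x49006 [P=0 RW=1 US=1 PS=0]
  → PAGE_NOT_PRESENT  (4 entries read)

Access #2 PA: FAULT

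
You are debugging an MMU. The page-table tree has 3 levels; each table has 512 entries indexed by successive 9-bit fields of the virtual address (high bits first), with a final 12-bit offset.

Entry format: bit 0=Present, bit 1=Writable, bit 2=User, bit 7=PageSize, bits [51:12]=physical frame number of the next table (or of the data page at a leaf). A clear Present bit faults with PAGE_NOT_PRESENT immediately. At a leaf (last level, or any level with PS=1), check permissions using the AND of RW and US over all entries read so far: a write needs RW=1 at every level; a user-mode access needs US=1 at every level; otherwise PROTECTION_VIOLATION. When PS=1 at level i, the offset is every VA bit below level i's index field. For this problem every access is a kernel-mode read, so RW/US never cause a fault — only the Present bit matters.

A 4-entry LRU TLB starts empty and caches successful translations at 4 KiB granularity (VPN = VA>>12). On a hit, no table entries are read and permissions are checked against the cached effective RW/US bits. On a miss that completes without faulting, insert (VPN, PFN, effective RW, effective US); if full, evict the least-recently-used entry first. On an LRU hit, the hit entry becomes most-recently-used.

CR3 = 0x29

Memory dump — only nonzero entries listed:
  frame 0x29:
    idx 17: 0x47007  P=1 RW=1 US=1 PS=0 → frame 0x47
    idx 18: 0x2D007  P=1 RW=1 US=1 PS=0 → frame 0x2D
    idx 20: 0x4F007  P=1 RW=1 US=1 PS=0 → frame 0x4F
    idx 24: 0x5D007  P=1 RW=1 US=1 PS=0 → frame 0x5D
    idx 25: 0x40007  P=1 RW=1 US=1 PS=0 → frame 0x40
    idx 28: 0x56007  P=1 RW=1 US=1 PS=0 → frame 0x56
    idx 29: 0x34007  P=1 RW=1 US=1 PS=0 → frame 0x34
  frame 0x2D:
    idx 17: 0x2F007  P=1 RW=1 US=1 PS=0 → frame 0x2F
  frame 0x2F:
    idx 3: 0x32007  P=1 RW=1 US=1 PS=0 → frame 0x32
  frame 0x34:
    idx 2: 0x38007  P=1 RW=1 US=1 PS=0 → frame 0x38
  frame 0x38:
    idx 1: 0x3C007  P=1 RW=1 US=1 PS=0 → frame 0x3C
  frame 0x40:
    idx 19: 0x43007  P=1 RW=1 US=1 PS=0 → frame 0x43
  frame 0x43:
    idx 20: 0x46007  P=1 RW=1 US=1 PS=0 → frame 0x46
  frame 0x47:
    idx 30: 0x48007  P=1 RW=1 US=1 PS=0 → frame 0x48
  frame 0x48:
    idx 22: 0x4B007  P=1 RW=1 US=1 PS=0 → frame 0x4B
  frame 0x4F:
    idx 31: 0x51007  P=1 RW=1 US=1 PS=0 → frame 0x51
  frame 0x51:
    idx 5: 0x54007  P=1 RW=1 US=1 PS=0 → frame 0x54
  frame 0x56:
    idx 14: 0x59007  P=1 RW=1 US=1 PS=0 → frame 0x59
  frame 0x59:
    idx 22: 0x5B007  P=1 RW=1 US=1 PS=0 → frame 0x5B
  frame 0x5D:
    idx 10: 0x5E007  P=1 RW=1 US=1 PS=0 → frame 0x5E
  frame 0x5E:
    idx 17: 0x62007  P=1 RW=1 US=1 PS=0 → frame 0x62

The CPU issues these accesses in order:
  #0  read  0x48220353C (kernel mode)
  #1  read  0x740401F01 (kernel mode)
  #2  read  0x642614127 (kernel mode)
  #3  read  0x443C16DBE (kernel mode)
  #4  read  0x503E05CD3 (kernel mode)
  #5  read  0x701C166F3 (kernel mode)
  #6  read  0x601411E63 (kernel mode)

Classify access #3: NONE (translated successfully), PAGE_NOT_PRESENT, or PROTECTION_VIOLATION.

Walk each access:
#0 VA=0x48220353C (r,kernel):
  [0] read 0x29 idx=18: raw=0x2D007 flags P=1 W=1 U=1 S=0
  [1] read 0x2D idx=17: raw=0x2F007 flags P=1 W=1 U=1 S=0
  [2] read 0x2F idx=3: raw=0x32007 flags P=1 W=1 U=1 S=0
  ⇒ phys 0x3253C  [3 reads]
#1 VA=0x740401F01 (r,kernel):
  [0] read 0x29 idx=29: raw=0x34007 flags P=1 W=1 U=1 S=0
  [1] read 0x34 idx=2: raw=0x38007 flags P=1 W=1 U=1 S=0
  [2] read 0x38 idx=1: raw=0x3C007 flags P=1 W=1 U=1 S=0
  ⇒ phys 0x3CF01  [3 reads]
#2 VA=0x642614127 (r,kernel):
  [0] read 0x29 idx=25: raw=0x40007 flags P=1 W=1 U=1 S=0
  [1] read 0x40 idx=19: raw=0x43007 flags P=1 W=1 U=1 S=0
  [2] read 0x43 idx=20: raw=0x46007 flags P=1 W=1 U=1 S=0
  ⇒ phys 0x46127  [3 reads]
#3 VA=0x443C16DBE (r,kernel):
  [0] read 0x29 idx=17: raw=0x47007 flags P=1 W=1 U=1 S=0
  [1] read 0x47 idx=30: raw=0x48007 flags P=1 W=1 U=1 S=0
  [2] read 0x48 idx=22: raw=0x4B007 flags P=1 W=1 U=1 S=0
  ⇒ phys 0x4BDBE  [3 reads]
#4 VA=0x503E05CD3 (r,kernel):
  [0] read 0x29 idx=20: raw=0x4F007 flags P=1 W=1 U=1 S=0
  [1] read 0x4F idx=31: raw=0x51007 flags P=1 W=1 U=1 S=0
  [2] read 0x51 idx=5: raw=0x54007 flags P=1 W=1 U=1 S=0
  ⇒ phys 0x54CD3  [3 reads]
#5 VA=0x701C166F3 (r,kernel):
  [0] read 0x29 idx=28: raw=0x56007 flags P=1 W=1 U=1 S=0
  [1] read 0x56 idx=14: raw=0x59007 flags P=1 W=1 U=1 S=0
  [2] read 0x59 idx=22: raw=0x5B007 flags P=1 W=1 U=1 S=0
  ⇒ phys 0x5B6F3  [3 reads]
#6 VA=0x601411E63 (r,kernel):
  [0] read 0x29 idx=24: raw=0x5D007 flags P=1 W=1 U=1 S=0
  [1] read 0x5D idx=10: raw=0x5E007 flags P=1 W=1 U=1 S=0
  [2] read 0x5E idx=17: raw=0x62007 flags P=1 W=1 U=1 S=0
  ⇒ phys 0x62E63  [3 reads]

Access #3 fault: NONE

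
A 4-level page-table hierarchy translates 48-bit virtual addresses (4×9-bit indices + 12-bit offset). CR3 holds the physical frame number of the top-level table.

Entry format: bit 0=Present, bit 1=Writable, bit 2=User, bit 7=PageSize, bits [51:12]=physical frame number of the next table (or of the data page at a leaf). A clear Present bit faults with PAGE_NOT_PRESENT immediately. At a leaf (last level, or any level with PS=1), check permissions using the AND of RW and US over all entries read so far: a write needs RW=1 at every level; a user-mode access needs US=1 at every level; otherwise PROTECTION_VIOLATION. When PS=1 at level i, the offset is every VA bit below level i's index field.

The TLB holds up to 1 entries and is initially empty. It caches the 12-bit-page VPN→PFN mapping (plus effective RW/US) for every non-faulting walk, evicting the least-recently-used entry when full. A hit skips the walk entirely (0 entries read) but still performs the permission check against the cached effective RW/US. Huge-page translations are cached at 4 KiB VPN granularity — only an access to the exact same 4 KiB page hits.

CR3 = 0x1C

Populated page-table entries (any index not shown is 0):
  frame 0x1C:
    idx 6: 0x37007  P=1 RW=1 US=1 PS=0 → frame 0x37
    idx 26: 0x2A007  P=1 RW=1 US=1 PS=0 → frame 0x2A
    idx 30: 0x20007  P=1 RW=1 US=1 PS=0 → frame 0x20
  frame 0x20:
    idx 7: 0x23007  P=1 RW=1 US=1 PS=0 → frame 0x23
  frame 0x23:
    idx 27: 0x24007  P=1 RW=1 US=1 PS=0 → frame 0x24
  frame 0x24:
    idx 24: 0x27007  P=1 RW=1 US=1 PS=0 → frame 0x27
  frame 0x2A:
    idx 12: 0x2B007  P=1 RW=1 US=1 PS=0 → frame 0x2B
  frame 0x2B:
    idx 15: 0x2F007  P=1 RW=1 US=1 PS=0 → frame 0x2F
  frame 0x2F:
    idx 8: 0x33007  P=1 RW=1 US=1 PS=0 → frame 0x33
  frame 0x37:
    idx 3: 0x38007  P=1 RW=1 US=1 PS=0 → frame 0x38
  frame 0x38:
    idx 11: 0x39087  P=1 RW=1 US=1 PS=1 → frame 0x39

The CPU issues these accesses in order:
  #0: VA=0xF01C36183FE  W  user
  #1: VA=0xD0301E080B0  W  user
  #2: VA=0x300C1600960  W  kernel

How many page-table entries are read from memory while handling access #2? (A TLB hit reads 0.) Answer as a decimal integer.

Per-access translation:
#0 VA=0xF01C36183FE (w,user):
  lvl0: tbl 0x1C, slot 30 ⇒ 0x20007 (P1/RW1/US1/PS0)
  lvl1: tbl 0x20, slot 7 ⇒ 0x23007 (P1/RW1/US1/PS0)
  lvl2: tbl 0x23, slot 27 ⇒ 0x24007 (P1/RW1/US1/PS0)
  lvl3: tbl 0x24, slot 24 ⇒ 0x27007 (P1/RW1/US1/PS0)
  → PA=0x273FE  (4 entries read)
#1 VA=0xD0301E080B0 (w,user):
  lvl0: tbl 0x1C, slot 26 ⇒ 0x2A007 (P1/RW1/US1/PS0)
  lvl1: tbl 0x2A, slot 12 ⇒ 0x2B007 (P1/RW1/US1/PS0)
  lvl2: tbl 0x2B, slot 15 ⇒ 0x2F007 (P1/RW1/US1/PS0)
  lvl3: tbl 0x2F, slot 8 ⇒ 0x33007 (P1/RW1/US1/PS0)
  → PA=0x330B0  (4 entries read)
#2 VA=0x300C1600960 (w,kernel):
  lvl0: tbl 0x1C, slot 6 ⇒ 0x37007 (P1/RW1/US1/PS0)
  lvl1: tbl 0x37, slot 3 ⇒ 0x38007 (P1/RW1/US1/PS0)
  lvl2: tbl 0x38, slot 11 ⇒ 0x39087 (P1/RW1/US1/PS1)
  → PA=0x39960 (huge @L2)  (3 entries read)

Entries read for #2: 3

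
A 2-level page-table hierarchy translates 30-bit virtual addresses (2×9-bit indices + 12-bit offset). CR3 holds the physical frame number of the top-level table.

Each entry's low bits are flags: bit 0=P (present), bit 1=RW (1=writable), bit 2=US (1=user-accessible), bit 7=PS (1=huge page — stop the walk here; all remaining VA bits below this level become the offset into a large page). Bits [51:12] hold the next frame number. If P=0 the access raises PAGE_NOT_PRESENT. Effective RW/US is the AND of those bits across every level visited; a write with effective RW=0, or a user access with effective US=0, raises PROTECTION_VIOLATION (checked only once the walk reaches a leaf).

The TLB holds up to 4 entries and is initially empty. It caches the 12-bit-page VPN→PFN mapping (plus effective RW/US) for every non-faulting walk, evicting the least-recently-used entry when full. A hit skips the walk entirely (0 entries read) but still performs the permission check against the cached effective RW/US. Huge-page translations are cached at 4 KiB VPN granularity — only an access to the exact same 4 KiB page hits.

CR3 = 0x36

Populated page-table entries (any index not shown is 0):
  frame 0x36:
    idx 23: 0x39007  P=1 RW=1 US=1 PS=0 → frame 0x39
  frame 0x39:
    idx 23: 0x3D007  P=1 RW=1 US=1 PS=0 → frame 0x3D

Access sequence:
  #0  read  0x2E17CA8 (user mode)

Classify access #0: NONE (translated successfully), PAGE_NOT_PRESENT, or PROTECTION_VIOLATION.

Trace:
#0 VA=0x2E17CA8 (r,user):
  L0: frame=0x36 idx=23 entry=0x39007 [P=1 RW=1 US=1 PS=0]
  L1: frame=0x39 idx=23 entry=0x3D007 [P=1 RW=1 US=1 PS=0]
  → PA=0x3DCA8  (2 entries read)

Access #0 fault: NONE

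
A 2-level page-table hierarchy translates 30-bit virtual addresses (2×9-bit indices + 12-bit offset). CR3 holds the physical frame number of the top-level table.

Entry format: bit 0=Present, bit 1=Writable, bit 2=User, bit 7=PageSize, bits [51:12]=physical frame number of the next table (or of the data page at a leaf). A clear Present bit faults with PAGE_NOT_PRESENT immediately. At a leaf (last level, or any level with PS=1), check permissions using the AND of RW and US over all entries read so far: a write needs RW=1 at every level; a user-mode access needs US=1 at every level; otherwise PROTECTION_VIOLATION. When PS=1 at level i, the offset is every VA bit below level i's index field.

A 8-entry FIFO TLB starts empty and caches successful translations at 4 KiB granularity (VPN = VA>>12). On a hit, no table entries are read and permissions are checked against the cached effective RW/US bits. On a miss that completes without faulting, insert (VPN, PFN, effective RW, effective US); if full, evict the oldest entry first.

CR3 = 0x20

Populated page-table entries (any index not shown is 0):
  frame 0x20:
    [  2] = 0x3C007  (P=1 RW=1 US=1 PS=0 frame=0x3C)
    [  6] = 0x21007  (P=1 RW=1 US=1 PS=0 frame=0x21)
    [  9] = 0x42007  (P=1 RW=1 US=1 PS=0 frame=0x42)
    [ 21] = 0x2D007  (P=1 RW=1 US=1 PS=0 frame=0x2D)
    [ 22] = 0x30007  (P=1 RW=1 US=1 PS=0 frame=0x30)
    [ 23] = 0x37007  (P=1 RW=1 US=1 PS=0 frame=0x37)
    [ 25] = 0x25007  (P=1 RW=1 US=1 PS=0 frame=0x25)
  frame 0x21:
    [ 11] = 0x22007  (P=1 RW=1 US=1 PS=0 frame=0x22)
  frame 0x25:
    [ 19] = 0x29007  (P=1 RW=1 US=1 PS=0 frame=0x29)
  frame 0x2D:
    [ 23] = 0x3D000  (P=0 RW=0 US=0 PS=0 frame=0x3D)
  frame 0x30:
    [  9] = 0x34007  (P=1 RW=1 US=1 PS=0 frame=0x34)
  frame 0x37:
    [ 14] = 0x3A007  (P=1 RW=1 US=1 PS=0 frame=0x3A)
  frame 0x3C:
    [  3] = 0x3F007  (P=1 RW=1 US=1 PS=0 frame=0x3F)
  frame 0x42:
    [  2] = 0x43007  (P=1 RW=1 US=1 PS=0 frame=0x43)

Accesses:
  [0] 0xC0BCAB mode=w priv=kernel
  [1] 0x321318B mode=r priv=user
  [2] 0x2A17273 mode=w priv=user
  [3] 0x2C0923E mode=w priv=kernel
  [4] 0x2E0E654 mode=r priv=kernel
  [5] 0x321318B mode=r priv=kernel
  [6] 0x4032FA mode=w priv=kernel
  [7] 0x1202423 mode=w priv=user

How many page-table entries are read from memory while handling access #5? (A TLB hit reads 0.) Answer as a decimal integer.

Walk each access:
#0 VA=0xC0BCAB (w,kernel):
  lvl0: tbl 0x20, slot 6 ⇒ 0x21007 (P1/RW1/US1/PS0)
  lvl1: tbl 0x21, slot 11 ⇒ 0x22007 (P1/RW1/US1/PS0)
  ⇒ phys 0x22CAB  [2 reads]
#1 VA=0x321318B (r,user):
  lvl0: tbl 0x20, slot 25 ⇒ 0x25007 (P1/RW1/US1/PS0)
  lvl1: tbl 0x25, slot 19 ⇒ 0x29007 (P1/RW1/US1/PS0)
  ⇒ phys 0x2918B  [2 reads]
#2 VA=0x2A17273 (w,user):
  lvl0: tbl 0x20, slot 21 ⇒ 0x2D007 (P1/RW1/US1/PS0)
  lvl1: tbl 0x2D, slot 23 ⇒ 0x3D000 (P0/RW0/US0/PS0)
  → PAGE_NOT_PRESENT  (2 entries read)
#3 VA=0x2C0923E (w,kernel):
  lvl0: tbl 0x20, slot 22 ⇒ 0x30007 (P1/RW1/US1/PS0)
  lvl1: tbl 0x30, slot 9 ⇒ 0x34007 (P1/RW1/US1/PS0)
  ⇒ phys 0x3423E  [2 reads]
#4 VA=0x2E0E654 (r,kernel):
  lvl0: tbl 0x20, slot 23 ⇒ 0x37007 (P1/RW1/US1/PS0)
  lvl1: tbl 0x37, slot 14 ⇒ 0x3A007 (P1/RW1/US1/PS0)
  ⇒ phys 0x3A654  [2 reads]
#5 VA=0x321318B (r,kernel):
  TLB hit vpn=0x3213 → PA=0x2918B
#6 VA=0x4032FA (w,kernel):
  lvl0: tbl 0x20, slot 2 ⇒ 0x3C007 (P1/RW1/US1/PS0)
  lvl1: tbl 0x3C, slot 3 ⇒ 0x3F007 (P1/RW1/US1/PS0)
  ⇒ phys 0x3F2FA  [2 reads]
#7 VA=0x1202423 (w,user):
  lvl0: tbl 0x20, slot 9 ⇒ 0x42007 (P1/RW1/US1/PS0)
  lvl1: tbl 0x42, slot 2 ⇒ 0x43007 (P1/RW1/US1/PS0)
  ⇒ phys 0x43423  [2 reads]

Entries read for #5: 0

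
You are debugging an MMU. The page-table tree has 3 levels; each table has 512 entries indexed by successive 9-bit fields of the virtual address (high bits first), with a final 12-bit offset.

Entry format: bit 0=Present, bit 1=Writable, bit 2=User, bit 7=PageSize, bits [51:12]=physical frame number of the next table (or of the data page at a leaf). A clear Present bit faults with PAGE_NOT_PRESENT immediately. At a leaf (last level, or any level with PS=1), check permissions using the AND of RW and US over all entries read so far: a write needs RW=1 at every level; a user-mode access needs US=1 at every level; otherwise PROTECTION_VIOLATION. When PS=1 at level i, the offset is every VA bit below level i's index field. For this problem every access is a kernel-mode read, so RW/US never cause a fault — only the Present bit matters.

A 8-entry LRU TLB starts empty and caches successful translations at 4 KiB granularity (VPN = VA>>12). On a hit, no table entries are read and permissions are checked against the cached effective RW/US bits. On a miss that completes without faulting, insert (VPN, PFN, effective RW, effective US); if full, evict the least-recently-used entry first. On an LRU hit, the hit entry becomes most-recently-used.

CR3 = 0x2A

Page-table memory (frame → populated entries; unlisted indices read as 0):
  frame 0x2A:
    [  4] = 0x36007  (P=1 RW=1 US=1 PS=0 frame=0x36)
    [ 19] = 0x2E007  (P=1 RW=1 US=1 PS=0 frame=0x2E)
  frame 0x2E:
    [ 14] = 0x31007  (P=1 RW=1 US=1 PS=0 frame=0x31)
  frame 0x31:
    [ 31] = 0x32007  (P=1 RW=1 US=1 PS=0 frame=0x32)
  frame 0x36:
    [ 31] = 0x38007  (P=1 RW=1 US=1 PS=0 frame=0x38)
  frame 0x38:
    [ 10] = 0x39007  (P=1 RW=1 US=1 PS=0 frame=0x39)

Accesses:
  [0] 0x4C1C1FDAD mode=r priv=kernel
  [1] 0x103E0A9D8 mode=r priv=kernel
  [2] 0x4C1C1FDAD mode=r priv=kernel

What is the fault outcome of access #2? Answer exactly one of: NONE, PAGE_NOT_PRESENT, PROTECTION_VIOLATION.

Trace:
#0 VA=0x4C1C1FDAD (r,kernel):
  L0 @0x2A[19] → 0x2E007  P=1,RW=1,US=1,PS=0
  L1 @0x2E[14] → 0x31007  P=1,RW=1,US=1,PS=0
  L2 @0x31[31] → 0x32007  P=1,RW=1,US=1,PS=0
  ⇒ phys 0x32DAD  [3 reads]
#1 VA=0x103E0A9D8 (r,kernel):
  L0 @0x2A[4] → 0x36007  P=1,RW=1,US=1,PS=0
  L1 @0x36[31] → 0x38007  P=1,RW=1,US=1,PS=0
  L2 @0x38[10] → 0x39007  P=1,RW=1,US=1,PS=0
  ⇒ phys 0x399D8  [3 reads]
#2 VA=0x4C1C1FDAD (r,kernel):
  TLB hit vpn=0x4C1C1F → PA=0x32DAD

Access #2 fault: NONE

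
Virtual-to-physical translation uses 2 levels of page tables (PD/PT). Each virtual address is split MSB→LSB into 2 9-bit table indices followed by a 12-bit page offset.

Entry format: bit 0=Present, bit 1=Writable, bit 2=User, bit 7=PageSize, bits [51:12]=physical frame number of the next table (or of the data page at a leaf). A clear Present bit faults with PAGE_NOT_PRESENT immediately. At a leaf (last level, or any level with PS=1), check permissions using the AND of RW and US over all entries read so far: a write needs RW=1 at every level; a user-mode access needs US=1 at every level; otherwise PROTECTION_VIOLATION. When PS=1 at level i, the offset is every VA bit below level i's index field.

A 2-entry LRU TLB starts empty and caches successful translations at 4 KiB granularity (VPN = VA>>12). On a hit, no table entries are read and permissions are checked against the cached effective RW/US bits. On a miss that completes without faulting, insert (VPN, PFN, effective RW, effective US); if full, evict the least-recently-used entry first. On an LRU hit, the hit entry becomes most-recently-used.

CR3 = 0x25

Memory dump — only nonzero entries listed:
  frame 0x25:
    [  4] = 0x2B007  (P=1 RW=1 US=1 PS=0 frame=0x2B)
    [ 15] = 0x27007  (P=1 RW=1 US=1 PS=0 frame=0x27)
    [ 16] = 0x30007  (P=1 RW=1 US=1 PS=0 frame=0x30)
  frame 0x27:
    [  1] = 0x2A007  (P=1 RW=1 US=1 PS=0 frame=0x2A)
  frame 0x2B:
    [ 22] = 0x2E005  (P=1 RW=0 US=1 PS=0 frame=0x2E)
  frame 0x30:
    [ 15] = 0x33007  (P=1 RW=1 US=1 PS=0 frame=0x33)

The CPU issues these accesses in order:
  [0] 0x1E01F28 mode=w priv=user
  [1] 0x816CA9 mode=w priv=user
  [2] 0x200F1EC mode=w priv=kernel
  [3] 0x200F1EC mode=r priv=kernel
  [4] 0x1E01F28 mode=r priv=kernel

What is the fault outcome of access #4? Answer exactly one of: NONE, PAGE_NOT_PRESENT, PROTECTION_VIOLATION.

Walk each access:
#0 VA=0x1E01F28 (w,user):
  L0 @0x25[15] → 0x27007  P=1,RW=1,US=1,PS=0
  L1 @0x27[1] → 0x2A007  P=1,RW=1,US=1,PS=0
  → PA=0x2AF28  (2 entries read)
#1 VA=0x816CA9 (w,user):
  L0 @0x25[4] → 0x2B007  P=1,RW=1,US=1,PS=0
  L1 @0x2B[22] → 0x2E005  P=1,RW=0,US=1,PS=0
  ⇒ fault: PROTECTION_VIOLATION  — 2 lookups
#2 VA=0x200F1EC (w,kernel):
  L0 @0x25[16] → 0x30007  P=1,RW=1,US=1,PS=0
  L1 @0x30[15] → 0x33007  P=1,RW=1,US=1,PS=0
  → PA=0x331EC  (2 entries read)
#3 VA=0x200F1EC (r,kernel):
  TLB hit vpn=0x200F → PA=0x331EC
#4 VA=0x1E01F28 (r,kernel):
  TLB hit vpn=0x1E01 → PA=0x2AF28

Access #4 fault: NONE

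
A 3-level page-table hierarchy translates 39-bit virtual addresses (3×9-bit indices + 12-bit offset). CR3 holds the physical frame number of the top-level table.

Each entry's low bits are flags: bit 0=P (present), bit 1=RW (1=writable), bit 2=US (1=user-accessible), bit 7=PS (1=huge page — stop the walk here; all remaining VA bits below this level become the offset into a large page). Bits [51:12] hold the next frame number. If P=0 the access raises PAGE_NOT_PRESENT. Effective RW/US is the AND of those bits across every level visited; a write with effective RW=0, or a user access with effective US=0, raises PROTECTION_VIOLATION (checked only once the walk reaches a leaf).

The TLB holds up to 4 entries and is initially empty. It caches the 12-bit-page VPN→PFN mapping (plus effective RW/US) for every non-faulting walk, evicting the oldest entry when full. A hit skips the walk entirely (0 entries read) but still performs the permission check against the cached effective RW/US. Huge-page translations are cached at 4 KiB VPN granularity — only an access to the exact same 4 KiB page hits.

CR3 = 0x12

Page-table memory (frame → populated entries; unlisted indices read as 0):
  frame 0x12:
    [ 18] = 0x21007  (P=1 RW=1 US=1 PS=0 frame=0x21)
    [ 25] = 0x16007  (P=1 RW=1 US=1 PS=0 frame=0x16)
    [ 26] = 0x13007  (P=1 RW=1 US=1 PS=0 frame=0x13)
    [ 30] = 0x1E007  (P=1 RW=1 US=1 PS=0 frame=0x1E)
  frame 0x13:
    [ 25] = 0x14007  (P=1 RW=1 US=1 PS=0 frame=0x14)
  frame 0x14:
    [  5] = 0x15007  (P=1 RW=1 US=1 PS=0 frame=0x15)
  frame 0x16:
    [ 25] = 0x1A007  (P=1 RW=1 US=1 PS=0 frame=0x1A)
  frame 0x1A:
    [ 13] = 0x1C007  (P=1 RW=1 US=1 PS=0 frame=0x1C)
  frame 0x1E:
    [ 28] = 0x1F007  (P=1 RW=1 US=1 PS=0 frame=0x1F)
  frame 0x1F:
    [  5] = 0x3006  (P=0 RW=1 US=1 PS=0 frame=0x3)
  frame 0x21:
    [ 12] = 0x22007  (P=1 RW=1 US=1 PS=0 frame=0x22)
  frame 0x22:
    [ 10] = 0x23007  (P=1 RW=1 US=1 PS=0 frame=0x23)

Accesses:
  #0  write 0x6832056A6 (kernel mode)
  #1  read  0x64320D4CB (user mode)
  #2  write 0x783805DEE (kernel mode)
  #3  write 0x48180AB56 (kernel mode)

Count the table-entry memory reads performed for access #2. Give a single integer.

Trace:
#0 VA=0x6832056A6 (w,kernel):
  lvl0: tbl 0x12, slot 26 ⇒ 0x13007 (P1/RW1/US1/PS0)
  lvl1: tbl 0x13, slot 25 ⇒ 0x14007 (P1/RW1/US1/PS0)
  lvl2: tbl 0x14, slot 5 ⇒ 0x15007 (P1/RW1/US1/PS0)
  → PA=0x156A6  (3 entries read)
#1 VA=0x64320D4CB (r,user):
  lvl0: tbl 0x12, slot 25 ⇒ 0x16007 (P1/RW1/US1/PS0)
  lvl1: tbl 0x16, slot 25 ⇒ 0x1A007 (P1/RW1/US1/PS0)
  lvl2: tbl 0x1A, slot 13 ⇒ 0x1C007 (P1/RW1/US1/PS0)
  → PA=0x1C4CB  (3 entries read)
#2 VA=0x783805DEE (w,kernel):
  lvl0: tbl 0x12, slot 30 ⇒ 0x1E007 (P1/RW1/US1/PS0)
  lvl1: tbl 0x1E, slot 28 ⇒ 0x1F007 (P1/RW1/US1/PS0)
  lvl2: tbl 0x1F, slot 5 ⇒ 0x3006 (P0/RW1/US1/PS0)
  ⇒ fault: PAGE_NOT_PRESENT  — 3 lookups
#3 VA=0x48180AB56 (w,kernel):
  lvl0: tbl 0x12, slot 18 ⇒ 0x21007 (P1/RW1/US1/PS0)
  lvl1: tbl 0x21, slot 12 ⇒ 0x22007 (P1/RW1/US1/PS0)
  lvl2: tbl 0x22, slot 10 ⇒ 0x23007 (P1/RW1/US1/PS0)
  → PA=0x23B56  (3 entries read)

Entries read for #2: 3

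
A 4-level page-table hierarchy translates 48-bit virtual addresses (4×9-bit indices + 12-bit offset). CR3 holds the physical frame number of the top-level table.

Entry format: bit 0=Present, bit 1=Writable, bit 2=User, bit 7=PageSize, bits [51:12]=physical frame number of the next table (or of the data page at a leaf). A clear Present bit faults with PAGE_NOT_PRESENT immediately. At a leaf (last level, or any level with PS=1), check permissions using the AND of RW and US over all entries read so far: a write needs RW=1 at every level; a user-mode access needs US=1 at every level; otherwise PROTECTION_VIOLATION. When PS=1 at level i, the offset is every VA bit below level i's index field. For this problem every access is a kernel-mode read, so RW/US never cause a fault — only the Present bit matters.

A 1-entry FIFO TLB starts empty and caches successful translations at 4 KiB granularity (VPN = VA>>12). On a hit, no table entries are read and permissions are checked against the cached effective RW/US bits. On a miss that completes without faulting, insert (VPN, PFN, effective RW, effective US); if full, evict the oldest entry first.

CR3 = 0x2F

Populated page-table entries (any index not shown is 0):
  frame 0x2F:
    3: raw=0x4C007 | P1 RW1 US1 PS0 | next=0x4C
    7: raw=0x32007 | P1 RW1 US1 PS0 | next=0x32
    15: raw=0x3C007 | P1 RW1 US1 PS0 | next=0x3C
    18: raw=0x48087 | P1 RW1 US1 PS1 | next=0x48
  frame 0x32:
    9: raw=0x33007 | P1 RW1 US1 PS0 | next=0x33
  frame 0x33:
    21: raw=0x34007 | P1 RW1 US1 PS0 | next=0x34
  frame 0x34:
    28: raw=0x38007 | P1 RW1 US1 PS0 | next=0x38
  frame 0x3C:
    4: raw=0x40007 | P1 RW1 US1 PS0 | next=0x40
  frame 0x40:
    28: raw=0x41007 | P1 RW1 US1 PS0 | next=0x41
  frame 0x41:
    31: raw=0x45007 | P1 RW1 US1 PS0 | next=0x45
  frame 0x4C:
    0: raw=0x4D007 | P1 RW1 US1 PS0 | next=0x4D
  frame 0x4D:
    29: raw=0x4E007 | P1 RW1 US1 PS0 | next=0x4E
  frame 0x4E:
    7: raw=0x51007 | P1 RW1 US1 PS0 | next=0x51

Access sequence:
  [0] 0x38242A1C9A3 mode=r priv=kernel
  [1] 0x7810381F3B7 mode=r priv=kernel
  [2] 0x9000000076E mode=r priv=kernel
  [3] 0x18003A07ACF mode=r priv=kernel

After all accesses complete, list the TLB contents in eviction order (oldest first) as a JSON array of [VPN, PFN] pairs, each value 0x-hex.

Per-access translation:
#0 VA=0x38242A1C9A3 (r,kernel):
  L0 @0x2F[7] → 0x32007  P=1,RW=1,US=1,PS=0
  L1 @0x32[9] → 0x33007  P=1,RW=1,US=1,PS=0
  L2 @0x33[21] → 0x34007  P=1,RW=1,US=1,PS=0
  L3 @0x34[28] → 0x38007  P=1,RW=1,US=1,PS=0
  → PA=0x389A3  (4 entries read)
#1 VA=0x7810381F3B7 (r,kernel):
  L0 @0x2F[15] → 0x3C007  P=1,RW=1,US=1,PS=0
  L1 @0x3C[4] → 0x40007  P=1,RW=1,US=1,PS=0
  L2 @0x40[28] → 0x41007  P=1,RW=1,US=1,PS=0
  L3 @0x41[31] → 0x45007  P=1,RW=1,US=1,PS=0
  → PA=0x453B7  (4 entries read)
#2 VA=0x9000000076E (r,kernel):
  L0 @0x2F[18] → 0x48087  P=1,RW=1,US=1,PS=1
  → PA=0x4876E (huge @L0)  (1 entries read)
#3 VA=0x18003A07ACF (r,kernel):
  L0 @0x2F[3] → 0x4C007  P=1,RW=1,US=1,PS=0
  L1 @0x4C[0] → 0x4D007  P=1,RW=1,US=1,PS=0
  L2 @0x4D[29] → 0x4E007  P=1,RW=1,US=1,PS=0
  L3 @0x4E[7] → 0x51007  P=1,RW=1,US=1,PS=0
  → PA=0x51ACF  (4 entries read)

TLB: [["0x18003A07", "0x51"]]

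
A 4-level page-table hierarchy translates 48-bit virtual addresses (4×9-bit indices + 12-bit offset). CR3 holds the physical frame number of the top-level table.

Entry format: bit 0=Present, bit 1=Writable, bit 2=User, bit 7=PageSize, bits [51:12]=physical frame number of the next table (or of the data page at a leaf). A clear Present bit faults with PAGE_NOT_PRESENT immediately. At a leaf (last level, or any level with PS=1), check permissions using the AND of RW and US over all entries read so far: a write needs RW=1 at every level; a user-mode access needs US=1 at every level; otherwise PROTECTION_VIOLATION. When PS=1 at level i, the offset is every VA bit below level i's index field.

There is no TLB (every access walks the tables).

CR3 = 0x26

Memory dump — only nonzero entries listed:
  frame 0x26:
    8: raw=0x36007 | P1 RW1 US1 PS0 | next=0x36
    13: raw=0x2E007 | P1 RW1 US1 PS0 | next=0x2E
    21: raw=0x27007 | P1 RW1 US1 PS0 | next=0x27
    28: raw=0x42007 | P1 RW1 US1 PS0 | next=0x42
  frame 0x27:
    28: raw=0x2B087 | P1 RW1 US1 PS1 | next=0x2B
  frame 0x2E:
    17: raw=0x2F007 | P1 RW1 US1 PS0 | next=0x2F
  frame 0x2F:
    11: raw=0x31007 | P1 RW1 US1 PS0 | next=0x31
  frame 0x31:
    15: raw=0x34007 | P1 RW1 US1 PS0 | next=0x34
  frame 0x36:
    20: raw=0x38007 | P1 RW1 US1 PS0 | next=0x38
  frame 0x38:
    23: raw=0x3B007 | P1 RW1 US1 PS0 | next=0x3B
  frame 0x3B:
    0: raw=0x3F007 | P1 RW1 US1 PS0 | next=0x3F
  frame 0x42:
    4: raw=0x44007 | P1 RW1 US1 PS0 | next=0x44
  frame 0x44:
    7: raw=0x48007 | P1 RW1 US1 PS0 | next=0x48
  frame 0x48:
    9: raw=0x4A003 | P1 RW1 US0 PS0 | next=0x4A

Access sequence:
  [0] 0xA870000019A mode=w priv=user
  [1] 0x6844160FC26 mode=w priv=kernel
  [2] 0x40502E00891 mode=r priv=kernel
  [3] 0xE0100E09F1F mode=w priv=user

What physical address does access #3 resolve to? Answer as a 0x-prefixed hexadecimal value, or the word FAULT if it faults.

Trace:
#0 VA=0xA870000019A (w,user):
  L0: frame=0x26 idx=21 entry=0x27007 [P=1 RW=1 US=1 PS=0]
  L1: frame=0x27 idx=28 entry=0x2B087 [P=1 RW=1 US=1 PS=1]
  ✓ 0x2B19A (huge @L1)  — 2 lookups
#1 VA=0x6844160FC26 (w,kernel):
  L0: frame=0x26 idx=13 entry=0x2E007 [P=1 RW=1 US=1 PS=0]
  L1: frame=0x2E idx=17 entry=0x2F007 [P=1 RW=1 US=1 PS=0]
  L2: frame=0x2F idx=11 entry=0x31007 [P=1 RW=1 US=1 PS=0]
  L3: frame=0x31 idx=15 entry=0x34007 [P=1 RW=1 US=1 PS=0]
  ✓ 0x34C26  — 4 lookups
#2 VA=0x40502E00891 (r,kernel):
  L0: frame=0x26 idx=8 entry=0x36007 [P=1 RW=1 US=1 PS=0]
  L1: frame=0x36 idx=20 entry=0x38007 [P=1 RW=1 US=1 PS=0]
  L2: frame=0x38 idx=23 entry=0x3B007 [P=1 RW=1 US=1 PS=0]
  L3: frame=0x3B idx=0 entry=0x3F007 [P=1 RW=1 US=1 PS=0]
  ✓ 0x3F891  — 4 lookups
#3 VA=0xE0100E09F1F (w,user):
  L0: frame=0x26 idx=28 entry=0x42007 [P=1 RW=1 US=1 PS=0]
  L1: frame=0x42 idx=4 entry=0x44007 [P=1 RW=1 US=1 PS=0]
  L2: frame=0x44 idx=7 entry=0x48007 [P=1 RW=1 US=1 PS=0]
  L3: frame=0x48 idx=9 entry=0x4A003 [P=1 RW=1 US=0 PS=0]
  ⇒ fault: PROTECTION_VIOLATION  — 4 lookups

Access #3 PA: FAULT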